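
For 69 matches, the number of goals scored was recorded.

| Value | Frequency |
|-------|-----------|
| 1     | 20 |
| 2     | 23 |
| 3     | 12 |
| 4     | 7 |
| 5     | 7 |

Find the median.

Cumulative frequencies: 20, 43, 55, 62, 69
n = 69, so the median is the value in position (n+1)/2 = 35.
Position 35 falls at value 2.

2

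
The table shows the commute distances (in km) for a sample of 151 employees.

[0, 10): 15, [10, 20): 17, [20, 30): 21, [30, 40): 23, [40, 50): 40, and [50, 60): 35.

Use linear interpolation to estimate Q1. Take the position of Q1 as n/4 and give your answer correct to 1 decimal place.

22.7

Cumulative frequencies: 15, 32, 53, 76, 116, 151
n = 151; position = n/4 = 37.75.
This falls in the class [20, 30): L = 20, F = 32, f = 21, h = 10.
Lower quartile ≈ 20 + ((37.75 − 32) / 21) × 10 = 22.7381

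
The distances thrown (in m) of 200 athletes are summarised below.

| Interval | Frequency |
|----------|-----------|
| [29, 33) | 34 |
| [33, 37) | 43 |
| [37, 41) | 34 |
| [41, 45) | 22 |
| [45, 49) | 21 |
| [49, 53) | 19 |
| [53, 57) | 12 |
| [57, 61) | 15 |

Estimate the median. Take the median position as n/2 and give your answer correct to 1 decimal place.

Cumulative frequencies: 34, 77, 111, 133, 154, 173, 185, 200
n = 200; position = n/2 = 100.
This falls in the class [37, 41): L = 37, F = 77, f = 34, h = 4.
Median ≈ 37 + ((100 − 77) / 34) × 4 = 39.7059

39.7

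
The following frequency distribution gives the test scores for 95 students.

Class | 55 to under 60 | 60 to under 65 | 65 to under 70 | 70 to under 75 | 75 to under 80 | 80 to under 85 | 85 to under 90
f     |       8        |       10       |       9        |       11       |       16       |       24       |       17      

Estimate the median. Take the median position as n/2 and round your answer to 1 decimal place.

Cumulative frequencies: 8, 18, 27, 38, 54, 78, 95
n = 95; position = n/2 = 47.5.
This falls in the class 75 to under 80: L = 75, F = 38, f = 16, h = 5.
Median ≈ 75 + ((47.5 − 38) / 16) × 5 = 77.9688

78.0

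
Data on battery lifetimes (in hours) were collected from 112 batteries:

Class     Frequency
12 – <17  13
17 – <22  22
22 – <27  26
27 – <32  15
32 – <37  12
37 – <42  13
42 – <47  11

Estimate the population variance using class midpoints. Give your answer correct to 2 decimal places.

Midpoints: 14.5, 19.5, 24.5, 29.5, 34.5, 39.5, 44.5
n = 112, Σfm = 3114, mean = 27.8036
Σfm² = 96108
Σf(m − x̄)² = Σfm² − (Σfm)²/n = 96108 − 3114²/112 = 9527.6786
Population variance = 9527.6786 / 112 = 85.0686

85.07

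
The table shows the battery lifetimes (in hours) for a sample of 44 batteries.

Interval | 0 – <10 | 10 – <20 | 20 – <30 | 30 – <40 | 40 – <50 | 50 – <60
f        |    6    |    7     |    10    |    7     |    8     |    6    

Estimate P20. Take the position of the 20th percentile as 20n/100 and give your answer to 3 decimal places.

14.000

Cumulative frequencies: 6, 13, 23, 30, 38, 44
n = 44; position = 20n/100 = 8.8.
This falls in the class 10 – <20: L = 10, F = 6, f = 7, h = 10.
20th percentile ≈ 10 + ((8.8 − 6) / 7) × 10 = 14.0000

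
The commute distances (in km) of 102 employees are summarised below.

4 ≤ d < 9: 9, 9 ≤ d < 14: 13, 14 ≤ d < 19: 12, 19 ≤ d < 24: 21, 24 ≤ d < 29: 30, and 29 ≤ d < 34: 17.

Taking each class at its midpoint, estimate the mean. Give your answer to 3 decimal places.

Midpoints: 6.5, 11.5, 16.5, 21.5, 26.5, 31.5
Σfm = 9×6.5 + 13×11.5 + 12×16.5 + 21×21.5 + 30×26.5 + 17×31.5 = 2188
n = Σf = 102
Mean = 2188 / 102 = 21.4510

21.451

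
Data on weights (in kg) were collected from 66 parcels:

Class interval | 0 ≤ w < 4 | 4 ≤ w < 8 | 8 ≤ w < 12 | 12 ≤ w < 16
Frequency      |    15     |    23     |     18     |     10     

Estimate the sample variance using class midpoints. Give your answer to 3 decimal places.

Midpoints: 2, 6, 10, 14
n = 66, Σfm = 488, mean = 7.3939
Σfm² = 4648
Σf(m − x̄)² = Σfm² − (Σfm)²/n = 4648 − 488²/66 = 1039.7576
Sample variance = 1039.7576 / 65 = 15.9963

15.996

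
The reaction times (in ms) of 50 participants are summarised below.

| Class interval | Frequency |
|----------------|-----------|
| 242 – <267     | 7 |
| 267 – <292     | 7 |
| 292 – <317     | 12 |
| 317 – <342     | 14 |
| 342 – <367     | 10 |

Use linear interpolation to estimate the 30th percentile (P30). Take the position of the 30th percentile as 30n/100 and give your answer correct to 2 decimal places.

294.08

Cumulative frequencies: 7, 14, 26, 40, 50
n = 50; position = 30n/100 = 15.
This falls in the class 292 – <317: L = 292, F = 14, f = 12, h = 25.
30th percentile ≈ 292 + ((15 − 14) / 12) × 25 = 294.0833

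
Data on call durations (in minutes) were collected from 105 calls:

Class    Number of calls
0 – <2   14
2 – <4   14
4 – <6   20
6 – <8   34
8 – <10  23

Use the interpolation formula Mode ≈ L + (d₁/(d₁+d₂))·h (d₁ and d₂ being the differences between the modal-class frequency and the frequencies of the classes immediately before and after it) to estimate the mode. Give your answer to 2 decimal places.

Modal class: 6 – <8 (highest frequency 34).
d₁ = 34 − 20 = 14, d₂ = 34 − 23 = 11
Mode ≈ 6 + (14/(14+11)) × 2 = 6 + 1.1200 = 7.1200

7.12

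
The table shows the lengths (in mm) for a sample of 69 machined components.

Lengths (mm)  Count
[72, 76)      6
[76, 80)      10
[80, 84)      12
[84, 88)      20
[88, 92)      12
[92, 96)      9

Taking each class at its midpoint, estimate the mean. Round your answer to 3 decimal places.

84.841

Midpoints: 74, 78, 82, 86, 90, 94
Σfm = 6×74 + 10×78 + 12×82 + 20×86 + 12×90 + 9×94 = 5854
n = Σf = 69
Mean = 5854 / 69 = 84.8406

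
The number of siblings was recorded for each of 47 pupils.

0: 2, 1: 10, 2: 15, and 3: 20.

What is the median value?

Cumulative frequencies: 2, 12, 27, 47
n = 47, so the median is the value in position (n+1)/2 = 24.
Position 24 falls at value 2.

2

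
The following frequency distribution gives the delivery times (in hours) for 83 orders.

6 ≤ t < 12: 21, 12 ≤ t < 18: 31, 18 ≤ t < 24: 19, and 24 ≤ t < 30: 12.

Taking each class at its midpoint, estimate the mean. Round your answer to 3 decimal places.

16.590

Midpoints: 9, 15, 21, 27
Σfm = 21×9 + 31×15 + 19×21 + 12×27 = 1377
n = Σf = 83
Mean = 1377 / 83 = 16.5904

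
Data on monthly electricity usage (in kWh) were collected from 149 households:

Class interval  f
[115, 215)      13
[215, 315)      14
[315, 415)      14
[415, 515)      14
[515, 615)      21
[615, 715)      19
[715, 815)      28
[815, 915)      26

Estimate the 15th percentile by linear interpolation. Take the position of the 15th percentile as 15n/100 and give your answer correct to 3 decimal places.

Cumulative frequencies: 13, 27, 41, 55, 76, 95, 123, 149
n = 149; position = 15n/100 = 22.35.
This falls in the class [215, 315): L = 215, F = 13, f = 14, h = 100.
15th percentile ≈ 215 + ((22.35 − 13) / 14) × 100 = 281.7857

281.786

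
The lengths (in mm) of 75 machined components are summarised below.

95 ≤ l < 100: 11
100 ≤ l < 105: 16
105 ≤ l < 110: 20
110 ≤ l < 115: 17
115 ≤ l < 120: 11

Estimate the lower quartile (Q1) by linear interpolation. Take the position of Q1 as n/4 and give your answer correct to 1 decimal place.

Cumulative frequencies: 11, 27, 47, 64, 75
n = 75; position = n/4 = 18.75.
This falls in the class 100 ≤ l < 105: L = 100, F = 11, f = 16, h = 5.
Lower quartile ≈ 100 + ((18.75 − 11) / 16) × 5 = 102.4219

102.4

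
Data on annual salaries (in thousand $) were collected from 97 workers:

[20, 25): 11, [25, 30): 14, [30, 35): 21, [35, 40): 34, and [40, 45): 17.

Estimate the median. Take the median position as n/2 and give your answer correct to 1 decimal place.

35.4

Cumulative frequencies: 11, 25, 46, 80, 97
n = 97; position = n/2 = 48.5.
This falls in the class [35, 40): L = 35, F = 46, f = 34, h = 5.
Median ≈ 35 + ((48.5 − 46) / 34) × 5 = 35.3676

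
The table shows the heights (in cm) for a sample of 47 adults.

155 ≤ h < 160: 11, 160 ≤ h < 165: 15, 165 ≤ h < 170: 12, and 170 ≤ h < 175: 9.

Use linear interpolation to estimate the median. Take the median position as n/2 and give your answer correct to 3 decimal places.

Cumulative frequencies: 11, 26, 38, 47
n = 47; position = n/2 = 23.5.
This falls in the class 160 ≤ h < 165: L = 160, F = 11, f = 15, h = 5.
Median ≈ 160 + ((23.5 − 11) / 15) × 5 = 164.1667

164.167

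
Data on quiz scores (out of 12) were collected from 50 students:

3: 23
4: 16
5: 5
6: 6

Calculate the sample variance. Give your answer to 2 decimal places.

Values: 3, 4, 5, 6
n = 50, Σfx = 194, mean = 3.8800
Σfx² = 804
Σf(x − x̄)² = Σfx² − (Σfx)²/n = 804 − 194²/50 = 51.2800
Sample variance = 51.2800 / 49 = 1.0465

1.05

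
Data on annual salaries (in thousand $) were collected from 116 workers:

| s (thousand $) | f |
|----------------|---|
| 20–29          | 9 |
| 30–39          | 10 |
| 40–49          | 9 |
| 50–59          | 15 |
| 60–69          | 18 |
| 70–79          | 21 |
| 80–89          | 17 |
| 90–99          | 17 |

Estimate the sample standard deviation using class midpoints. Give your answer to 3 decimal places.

21.398

Midpoints: 24.5, 34.5, 44.5, 54.5, 64.5, 74.5, 84.5, 94.5
n = 116, Σfm = 7552, mean = 65.1034
Σfm² = 544319
Σf(m − x̄)² = Σfm² − (Σfm)²/n = 544319 − 7552²/116 = 52657.7586
Sample variance = 52657.7586 / 115 = 457.8936
Standard deviation = √457.8936 = 21.3984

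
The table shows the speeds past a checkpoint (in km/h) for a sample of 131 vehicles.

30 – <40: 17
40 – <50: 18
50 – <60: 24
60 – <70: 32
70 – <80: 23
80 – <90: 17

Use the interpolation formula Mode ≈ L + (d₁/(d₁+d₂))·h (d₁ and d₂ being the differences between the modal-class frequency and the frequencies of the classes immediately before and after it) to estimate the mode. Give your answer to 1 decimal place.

Modal class: 60 – <70 (highest frequency 32).
d₁ = 32 − 24 = 8, d₂ = 32 − 23 = 9
Mode ≈ 60 + (8/(8+9)) × 10 = 60 + 4.7059 = 64.7059

64.7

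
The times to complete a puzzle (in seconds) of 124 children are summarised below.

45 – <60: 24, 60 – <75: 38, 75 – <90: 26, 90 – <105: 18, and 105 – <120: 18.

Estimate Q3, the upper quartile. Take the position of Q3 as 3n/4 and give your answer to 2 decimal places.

Cumulative frequencies: 24, 62, 88, 106, 124
n = 124; position = 3n/4 = 93.
This falls in the class 90 – <105: L = 90, F = 88, f = 18, h = 15.
Upper quartile ≈ 90 + ((93 − 88) / 18) × 15 = 94.1667

94.17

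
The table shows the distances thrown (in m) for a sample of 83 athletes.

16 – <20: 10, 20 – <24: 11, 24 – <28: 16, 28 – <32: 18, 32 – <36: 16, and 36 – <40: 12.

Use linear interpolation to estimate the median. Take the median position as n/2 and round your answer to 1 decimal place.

29.0

Cumulative frequencies: 10, 21, 37, 55, 71, 83
n = 83; position = n/2 = 41.5.
This falls in the class 28 – <32: L = 28, F = 37, f = 18, h = 4.
Median ≈ 28 + ((41.5 − 37) / 18) × 4 = 29.0000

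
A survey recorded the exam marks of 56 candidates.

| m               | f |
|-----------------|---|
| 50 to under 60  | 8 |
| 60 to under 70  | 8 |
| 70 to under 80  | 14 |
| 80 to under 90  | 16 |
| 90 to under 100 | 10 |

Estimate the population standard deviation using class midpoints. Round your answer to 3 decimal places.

Midpoints: 55, 65, 75, 85, 95
n = 56, Σfm = 4320, mean = 77.1429
Σfm² = 342600
Σf(m − x̄)² = Σfm² − (Σfm)²/n = 342600 − 4320²/56 = 9342.8571
Population variance = 9342.8571 / 56 = 166.8367
Standard deviation = √166.8367 = 12.9165

12.917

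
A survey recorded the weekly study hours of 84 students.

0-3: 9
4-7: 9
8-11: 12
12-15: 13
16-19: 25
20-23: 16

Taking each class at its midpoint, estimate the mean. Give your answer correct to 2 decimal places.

Midpoints: 1.5, 5.5, 9.5, 13.5, 17.5, 21.5
Σfm = 9×1.5 + 9×5.5 + 12×9.5 + 13×13.5 + 25×17.5 + 16×21.5 = 1134
n = Σf = 84
Mean = 1134 / 84 = 13.5000

13.50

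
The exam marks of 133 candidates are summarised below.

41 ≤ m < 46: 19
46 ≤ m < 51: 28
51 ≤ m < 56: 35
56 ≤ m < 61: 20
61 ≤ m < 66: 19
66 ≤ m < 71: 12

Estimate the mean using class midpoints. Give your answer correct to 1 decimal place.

54.6

Midpoints: 43.5, 48.5, 53.5, 58.5, 63.5, 68.5
Σfm = 19×43.5 + 28×48.5 + 35×53.5 + 20×58.5 + 19×63.5 + 12×68.5 = 7255.5
n = Σf = 133
Mean = 7255.5 / 133 = 54.5526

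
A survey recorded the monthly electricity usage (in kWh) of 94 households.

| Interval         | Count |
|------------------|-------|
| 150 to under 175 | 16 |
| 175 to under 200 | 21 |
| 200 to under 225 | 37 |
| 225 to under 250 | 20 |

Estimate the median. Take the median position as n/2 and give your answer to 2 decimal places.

206.76

Cumulative frequencies: 16, 37, 74, 94
n = 94; position = n/2 = 47.
This falls in the class 200 to under 225: L = 200, F = 37, f = 37, h = 25.
Median ≈ 200 + ((47 − 37) / 37) × 25 = 206.7568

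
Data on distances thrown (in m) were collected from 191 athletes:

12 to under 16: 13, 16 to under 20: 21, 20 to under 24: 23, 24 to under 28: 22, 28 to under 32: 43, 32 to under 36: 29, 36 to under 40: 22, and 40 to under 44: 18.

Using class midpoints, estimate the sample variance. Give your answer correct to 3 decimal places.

Midpoints: 14, 18, 22, 26, 30, 34, 38, 42
n = 191, Σfm = 5506, mean = 28.8272
Σfm² = 171100
Σf(m − x̄)² = Σfm² − (Σfm)²/n = 171100 − 5506²/191 = 12377.2984
Sample variance = 12377.2984 / 190 = 65.1437

65.144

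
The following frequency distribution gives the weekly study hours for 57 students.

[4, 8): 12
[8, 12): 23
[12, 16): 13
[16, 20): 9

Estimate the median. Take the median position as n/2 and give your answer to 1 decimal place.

Cumulative frequencies: 12, 35, 48, 57
n = 57; position = n/2 = 28.5.
This falls in the class [8, 12): L = 8, F = 12, f = 23, h = 4.
Median ≈ 8 + ((28.5 − 12) / 23) × 4 = 10.8696

10.9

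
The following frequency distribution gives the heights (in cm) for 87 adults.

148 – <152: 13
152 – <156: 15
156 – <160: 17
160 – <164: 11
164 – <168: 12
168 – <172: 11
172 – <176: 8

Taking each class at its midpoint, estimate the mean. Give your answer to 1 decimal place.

Midpoints: 150, 154, 158, 162, 166, 170, 174
Σfm = 13×150 + 15×154 + 17×158 + 11×162 + 12×166 + 11×170 + 8×174 = 13982
n = Σf = 87
Mean = 13982 / 87 = 160.7126

160.7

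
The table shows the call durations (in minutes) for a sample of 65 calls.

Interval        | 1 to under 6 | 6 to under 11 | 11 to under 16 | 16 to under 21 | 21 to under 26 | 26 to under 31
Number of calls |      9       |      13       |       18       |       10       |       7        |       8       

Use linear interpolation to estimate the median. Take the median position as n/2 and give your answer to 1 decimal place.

13.9

Cumulative frequencies: 9, 22, 40, 50, 57, 65
n = 65; position = n/2 = 32.5.
This falls in the class 11 to under 16: L = 11, F = 22, f = 18, h = 5.
Median ≈ 11 + ((32.5 − 22) / 18) × 5 = 13.9167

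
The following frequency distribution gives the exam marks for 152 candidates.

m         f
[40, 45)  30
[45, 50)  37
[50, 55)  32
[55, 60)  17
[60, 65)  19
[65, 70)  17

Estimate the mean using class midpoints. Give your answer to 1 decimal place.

Midpoints: 42.5, 47.5, 52.5, 57.5, 62.5, 67.5
Σfm = 30×42.5 + 37×47.5 + 32×52.5 + 17×57.5 + 19×62.5 + 17×67.5 = 8025
n = Σf = 152
Mean = 8025 / 152 = 52.7961

52.8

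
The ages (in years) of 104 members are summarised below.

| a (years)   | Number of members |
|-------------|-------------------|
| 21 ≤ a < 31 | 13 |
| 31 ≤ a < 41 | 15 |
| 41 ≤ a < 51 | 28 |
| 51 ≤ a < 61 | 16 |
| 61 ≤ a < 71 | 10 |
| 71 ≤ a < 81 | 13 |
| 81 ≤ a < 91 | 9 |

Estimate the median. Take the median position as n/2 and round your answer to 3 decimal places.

Cumulative frequencies: 13, 28, 56, 72, 82, 95, 104
n = 104; position = n/2 = 52.
This falls in the class 41 ≤ a < 51: L = 41, F = 28, f = 28, h = 10.
Median ≈ 41 + ((52 − 28) / 28) × 10 = 49.5714

49.571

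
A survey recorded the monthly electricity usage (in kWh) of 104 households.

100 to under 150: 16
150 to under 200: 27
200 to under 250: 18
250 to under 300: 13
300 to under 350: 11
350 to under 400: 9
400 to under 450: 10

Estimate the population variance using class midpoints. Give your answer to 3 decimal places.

8923.585

Midpoints: 125, 175, 225, 275, 325, 375, 425
n = 104, Σfm = 25550, mean = 245.6731
Σfm² = 7205000
Σf(m − x̄)² = Σfm² − (Σfm)²/n = 7205000 − 25550²/104 = 928052.8846
Population variance = 928052.8846 / 104 = 8923.5854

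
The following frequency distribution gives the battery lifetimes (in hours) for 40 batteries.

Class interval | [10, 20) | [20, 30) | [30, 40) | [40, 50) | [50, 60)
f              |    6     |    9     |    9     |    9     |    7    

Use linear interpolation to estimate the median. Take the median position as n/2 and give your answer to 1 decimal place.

Cumulative frequencies: 6, 15, 24, 33, 40
n = 40; position = n/2 = 20.
This falls in the class [30, 40): L = 30, F = 15, f = 9, h = 10.
Median ≈ 30 + ((20 − 15) / 9) × 10 = 35.5556

35.6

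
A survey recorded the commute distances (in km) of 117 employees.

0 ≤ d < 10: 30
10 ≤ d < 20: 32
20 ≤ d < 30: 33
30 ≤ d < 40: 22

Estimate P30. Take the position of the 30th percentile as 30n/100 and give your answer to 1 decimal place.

Cumulative frequencies: 30, 62, 95, 117
n = 117; position = 30n/100 = 35.1.
This falls in the class 10 ≤ d < 20: L = 10, F = 30, f = 32, h = 10.
30th percentile ≈ 10 + ((35.1 − 30) / 32) × 10 = 11.5938

11.6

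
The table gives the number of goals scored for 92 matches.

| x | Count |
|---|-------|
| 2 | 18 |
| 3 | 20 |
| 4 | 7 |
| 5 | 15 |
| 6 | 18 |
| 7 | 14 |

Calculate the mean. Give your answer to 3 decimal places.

4.402

Values: 2, 3, 4, 5, 6, 7
Σfx = 18×2 + 20×3 + 7×4 + 15×5 + 18×6 + 14×7 = 405
n = Σf = 92
Mean = 405 / 92 = 4.4022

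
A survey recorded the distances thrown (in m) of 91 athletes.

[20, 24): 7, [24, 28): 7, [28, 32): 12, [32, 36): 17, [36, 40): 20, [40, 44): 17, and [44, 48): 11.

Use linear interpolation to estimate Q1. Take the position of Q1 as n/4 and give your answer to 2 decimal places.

30.92

Cumulative frequencies: 7, 14, 26, 43, 63, 80, 91
n = 91; position = n/4 = 22.75.
This falls in the class [28, 32): L = 28, F = 14, f = 12, h = 4.
Lower quartile ≈ 28 + ((22.75 − 14) / 12) × 4 = 30.9167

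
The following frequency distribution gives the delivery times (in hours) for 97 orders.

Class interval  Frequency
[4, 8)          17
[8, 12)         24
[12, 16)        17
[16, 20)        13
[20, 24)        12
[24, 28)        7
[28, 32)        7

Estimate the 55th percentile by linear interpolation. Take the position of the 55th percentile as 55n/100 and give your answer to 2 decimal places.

14.91

Cumulative frequencies: 17, 41, 58, 71, 83, 90, 97
n = 97; position = 55n/100 = 53.35.
This falls in the class [12, 16): L = 12, F = 41, f = 17, h = 4.
55th percentile ≈ 12 + ((53.35 − 41) / 17) × 4 = 14.9059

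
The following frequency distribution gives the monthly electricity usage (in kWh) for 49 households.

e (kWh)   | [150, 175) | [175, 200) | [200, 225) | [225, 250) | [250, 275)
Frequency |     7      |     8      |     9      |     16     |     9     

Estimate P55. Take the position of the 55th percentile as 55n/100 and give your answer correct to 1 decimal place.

Cumulative frequencies: 7, 15, 24, 40, 49
n = 49; position = 55n/100 = 26.95.
This falls in the class [225, 250): L = 225, F = 24, f = 16, h = 25.
55th percentile ≈ 225 + ((26.95 − 24) / 16) × 25 = 229.6094

229.6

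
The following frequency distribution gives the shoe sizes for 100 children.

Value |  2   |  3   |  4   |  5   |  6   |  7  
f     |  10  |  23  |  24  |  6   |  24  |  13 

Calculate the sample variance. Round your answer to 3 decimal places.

2.596

Values: 2, 3, 4, 5, 6, 7
n = 100, Σfx = 450, mean = 4.5000
Σfx² = 2282
Σf(x − x̄)² = Σfx² − (Σfx)²/n = 2282 − 450²/100 = 257.0000
Sample variance = 257.0000 / 99 = 2.5960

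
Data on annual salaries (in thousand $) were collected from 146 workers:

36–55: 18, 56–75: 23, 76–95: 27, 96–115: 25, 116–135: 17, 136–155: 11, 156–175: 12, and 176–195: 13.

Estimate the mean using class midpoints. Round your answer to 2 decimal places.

Midpoints: 45.5, 65.5, 85.5, 105.5, 125.5, 145.5, 165.5, 185.5
Σfm = 18×45.5 + 23×65.5 + 27×85.5 + 25×105.5 + 17×125.5 + 11×145.5 + 12×165.5 + 13×185.5 = 15403
n = Σf = 146
Mean = 15403 / 146 = 105.5000

105.50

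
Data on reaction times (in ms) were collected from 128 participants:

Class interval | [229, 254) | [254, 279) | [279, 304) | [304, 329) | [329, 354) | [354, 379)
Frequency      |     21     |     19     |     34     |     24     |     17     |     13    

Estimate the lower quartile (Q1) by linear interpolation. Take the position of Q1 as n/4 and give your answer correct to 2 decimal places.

268.47

Cumulative frequencies: 21, 40, 74, 98, 115, 128
n = 128; position = n/4 = 32.
This falls in the class [254, 279): L = 254, F = 21, f = 19, h = 25.
Lower quartile ≈ 254 + ((32 − 21) / 19) × 25 = 268.4737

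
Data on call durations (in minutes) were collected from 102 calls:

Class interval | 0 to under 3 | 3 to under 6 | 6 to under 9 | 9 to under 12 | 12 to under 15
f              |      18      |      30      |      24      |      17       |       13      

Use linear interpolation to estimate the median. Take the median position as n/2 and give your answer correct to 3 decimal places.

6.375

Cumulative frequencies: 18, 48, 72, 89, 102
n = 102; position = n/2 = 51.
This falls in the class 6 to under 9: L = 6, F = 48, f = 24, h = 3.
Median ≈ 6 + ((51 − 48) / 24) × 3 = 6.3750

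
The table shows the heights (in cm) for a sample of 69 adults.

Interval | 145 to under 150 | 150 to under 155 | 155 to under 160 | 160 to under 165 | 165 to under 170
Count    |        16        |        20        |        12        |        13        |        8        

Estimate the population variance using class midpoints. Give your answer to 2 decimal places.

Midpoints: 147.5, 152.5, 157.5, 162.5, 167.5
n = 69, Σfm = 10752.5, mean = 155.8333
Σfm² = 1678631.25
Σf(m − x̄)² = Σfm² − (Σfm)²/n = 1678631.25 − 10752.5²/69 = 3033.3333
Population variance = 3033.3333 / 69 = 43.9614

43.96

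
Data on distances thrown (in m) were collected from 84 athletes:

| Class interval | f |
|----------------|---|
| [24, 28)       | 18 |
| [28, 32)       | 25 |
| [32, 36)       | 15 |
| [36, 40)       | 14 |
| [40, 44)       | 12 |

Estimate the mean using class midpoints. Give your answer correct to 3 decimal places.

32.905

Midpoints: 26, 30, 34, 38, 42
Σfm = 18×26 + 25×30 + 15×34 + 14×38 + 12×42 = 2764
n = Σf = 84
Mean = 2764 / 84 = 32.9048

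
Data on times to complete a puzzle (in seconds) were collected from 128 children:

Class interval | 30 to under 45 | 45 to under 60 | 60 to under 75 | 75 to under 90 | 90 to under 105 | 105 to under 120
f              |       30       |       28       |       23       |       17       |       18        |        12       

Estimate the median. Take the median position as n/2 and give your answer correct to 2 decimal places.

Cumulative frequencies: 30, 58, 81, 98, 116, 128
n = 128; position = n/2 = 64.
This falls in the class 60 to under 75: L = 60, F = 58, f = 23, h = 15.
Median ≈ 60 + ((64 − 58) / 23) × 15 = 63.9130

63.91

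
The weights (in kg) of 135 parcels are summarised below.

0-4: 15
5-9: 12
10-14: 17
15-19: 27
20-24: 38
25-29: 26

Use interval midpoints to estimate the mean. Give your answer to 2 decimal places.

Midpoints: 2, 7, 12, 17, 22, 27
Σfm = 15×2 + 12×7 + 17×12 + 27×17 + 38×22 + 26×27 = 2315
n = Σf = 135
Mean = 2315 / 135 = 17.1481

17.15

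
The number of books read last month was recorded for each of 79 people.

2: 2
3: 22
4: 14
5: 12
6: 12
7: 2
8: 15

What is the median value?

Cumulative frequencies: 2, 24, 38, 50, 62, 64, 79
n = 79, so the median is the value in position (n+1)/2 = 40.
Position 40 falls at value 5.

5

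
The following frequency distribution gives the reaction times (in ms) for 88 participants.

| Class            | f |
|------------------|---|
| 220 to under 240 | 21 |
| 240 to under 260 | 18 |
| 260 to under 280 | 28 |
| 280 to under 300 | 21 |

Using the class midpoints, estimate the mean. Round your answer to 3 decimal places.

Midpoints: 230, 250, 270, 290
Σfm = 21×230 + 18×250 + 28×270 + 21×290 = 22980
n = Σf = 88
Mean = 22980 / 88 = 261.1364

261.136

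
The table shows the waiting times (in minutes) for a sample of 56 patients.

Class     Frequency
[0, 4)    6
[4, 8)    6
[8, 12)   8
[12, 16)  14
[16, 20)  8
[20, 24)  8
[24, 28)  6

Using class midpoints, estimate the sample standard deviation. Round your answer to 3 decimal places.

Midpoints: 2, 6, 10, 14, 18, 22, 26
n = 56, Σfm = 800, mean = 14.2857
Σfm² = 14304
Σf(m − x̄)² = Σfm² − (Σfm)²/n = 14304 − 800²/56 = 2875.4286
Sample variance = 2875.4286 / 55 = 52.2805
Standard deviation = √52.2805 = 7.2305

7.231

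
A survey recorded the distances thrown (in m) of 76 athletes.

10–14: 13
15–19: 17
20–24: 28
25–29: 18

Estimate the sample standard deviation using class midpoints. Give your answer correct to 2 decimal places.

5.12

Midpoints: 12, 17, 22, 27
n = 76, Σfm = 1547, mean = 20.3553
Σfm² = 33459
Σf(m − x̄)² = Σfm² − (Σfm)²/n = 33459 − 1547²/76 = 1969.4079
Sample variance = 1969.4079 / 75 = 26.2588
Standard deviation = √26.2588 = 5.1243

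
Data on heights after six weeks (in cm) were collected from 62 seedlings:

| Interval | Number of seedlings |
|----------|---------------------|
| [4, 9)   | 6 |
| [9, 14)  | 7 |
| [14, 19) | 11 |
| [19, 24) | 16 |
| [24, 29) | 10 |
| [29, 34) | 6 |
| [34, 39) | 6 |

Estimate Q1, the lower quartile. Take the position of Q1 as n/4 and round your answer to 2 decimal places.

Cumulative frequencies: 6, 13, 24, 40, 50, 56, 62
n = 62; position = n/4 = 15.5.
This falls in the class [14, 19): L = 14, F = 13, f = 11, h = 5.
Lower quartile ≈ 14 + ((15.5 − 13) / 11) × 5 = 15.1364

15.14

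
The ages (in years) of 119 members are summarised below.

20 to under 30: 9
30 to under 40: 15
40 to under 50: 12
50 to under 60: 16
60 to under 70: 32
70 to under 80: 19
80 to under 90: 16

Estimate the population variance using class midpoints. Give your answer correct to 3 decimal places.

323.381

Midpoints: 25, 35, 45, 55, 65, 75, 85
n = 119, Σfm = 7035, mean = 59.1176
Σfm² = 454375
Σf(m − x̄)² = Σfm² − (Σfm)²/n = 454375 − 7035²/119 = 38482.3529
Population variance = 38482.3529 / 119 = 323.3811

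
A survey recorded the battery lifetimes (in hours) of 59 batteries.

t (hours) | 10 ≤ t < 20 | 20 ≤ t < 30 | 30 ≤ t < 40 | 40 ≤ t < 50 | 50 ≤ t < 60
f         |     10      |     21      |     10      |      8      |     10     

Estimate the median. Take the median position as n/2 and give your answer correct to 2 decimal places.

29.29

Cumulative frequencies: 10, 31, 41, 49, 59
n = 59; position = n/2 = 29.5.
This falls in the class 20 ≤ t < 30: L = 20, F = 10, f = 21, h = 10.
Median ≈ 20 + ((29.5 − 10) / 21) × 10 = 29.2857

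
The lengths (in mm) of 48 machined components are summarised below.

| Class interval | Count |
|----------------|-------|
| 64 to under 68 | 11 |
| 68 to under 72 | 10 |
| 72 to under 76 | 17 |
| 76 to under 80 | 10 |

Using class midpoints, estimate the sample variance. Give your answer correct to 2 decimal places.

18.35

Midpoints: 66, 70, 74, 78
n = 48, Σfm = 3464, mean = 72.1667
Σfm² = 250848
Σf(m − x̄)² = Σfm² − (Σfm)²/n = 250848 − 3464²/48 = 862.6667
Sample variance = 862.6667 / 47 = 18.3546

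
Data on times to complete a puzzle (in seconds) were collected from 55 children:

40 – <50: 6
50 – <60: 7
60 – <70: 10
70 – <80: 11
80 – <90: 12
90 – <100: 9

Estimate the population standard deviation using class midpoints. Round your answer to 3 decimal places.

15.805

Midpoints: 45, 55, 65, 75, 85, 95
n = 55, Σfm = 4005, mean = 72.8182
Σfm² = 305375
Σf(m − x̄)² = Σfm² − (Σfm)²/n = 305375 − 4005²/55 = 13738.1818
Population variance = 13738.1818 / 55 = 249.7851
Standard deviation = √249.7851 = 15.8046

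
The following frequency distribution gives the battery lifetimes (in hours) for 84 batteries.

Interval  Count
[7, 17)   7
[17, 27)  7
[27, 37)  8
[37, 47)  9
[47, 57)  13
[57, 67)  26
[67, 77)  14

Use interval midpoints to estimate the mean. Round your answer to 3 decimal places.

49.619

Midpoints: 12, 22, 32, 42, 52, 62, 72
Σfm = 7×12 + 7×22 + 8×32 + 9×42 + 13×52 + 26×62 + 14×72 = 4168
n = Σf = 84
Mean = 4168 / 84 = 49.6190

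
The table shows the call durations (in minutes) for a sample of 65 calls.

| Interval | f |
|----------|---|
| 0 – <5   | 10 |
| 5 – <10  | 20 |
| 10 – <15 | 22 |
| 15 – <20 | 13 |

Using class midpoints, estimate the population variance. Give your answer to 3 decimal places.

Midpoints: 2.5, 7.5, 12.5, 17.5
n = 65, Σfm = 677.5, mean = 10.4231
Σfm² = 8606.25
Σf(m − x̄)² = Σfm² − (Σfm)²/n = 8606.25 − 677.5²/65 = 1544.6154
Population variance = 1544.6154 / 65 = 23.7633

23.763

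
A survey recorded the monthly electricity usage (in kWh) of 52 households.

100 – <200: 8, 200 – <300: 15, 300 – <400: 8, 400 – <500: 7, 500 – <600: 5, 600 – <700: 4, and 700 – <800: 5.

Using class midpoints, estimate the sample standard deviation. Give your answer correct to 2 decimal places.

189.82

Midpoints: 150, 250, 350, 450, 550, 650, 750
n = 52, Σfm = 20000, mean = 384.6154
Σfm² = 9530000
Σf(m − x̄)² = Σfm² − (Σfm)²/n = 9530000 − 20000²/52 = 1837692.3077
Sample variance = 1837692.3077 / 51 = 36033.1825
Standard deviation = √36033.1825 = 189.8241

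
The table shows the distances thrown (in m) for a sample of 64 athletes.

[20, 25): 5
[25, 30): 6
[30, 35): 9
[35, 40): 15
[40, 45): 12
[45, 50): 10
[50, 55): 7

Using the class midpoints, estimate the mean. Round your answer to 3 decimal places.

38.828

Midpoints: 22.5, 27.5, 32.5, 37.5, 42.5, 47.5, 52.5
Σfm = 5×22.5 + 6×27.5 + 9×32.5 + 15×37.5 + 12×42.5 + 10×47.5 + 7×52.5 = 2485
n = Σf = 64
Mean = 2485 / 64 = 38.8281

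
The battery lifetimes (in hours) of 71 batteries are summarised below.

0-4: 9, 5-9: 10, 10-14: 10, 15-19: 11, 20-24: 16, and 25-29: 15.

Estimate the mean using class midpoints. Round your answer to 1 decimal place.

16.2

Midpoints: 2, 7, 12, 17, 22, 27
Σfm = 9×2 + 10×7 + 10×12 + 11×17 + 16×22 + 15×27 = 1152
n = Σf = 71
Mean = 1152 / 71 = 16.2254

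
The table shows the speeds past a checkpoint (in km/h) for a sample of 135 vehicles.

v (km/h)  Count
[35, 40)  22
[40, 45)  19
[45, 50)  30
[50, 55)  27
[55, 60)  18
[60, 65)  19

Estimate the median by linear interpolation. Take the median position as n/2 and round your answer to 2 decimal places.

Cumulative frequencies: 22, 41, 71, 98, 116, 135
n = 135; position = n/2 = 67.5.
This falls in the class [45, 50): L = 45, F = 41, f = 30, h = 5.
Median ≈ 45 + ((67.5 − 41) / 30) × 5 = 49.4167

49.42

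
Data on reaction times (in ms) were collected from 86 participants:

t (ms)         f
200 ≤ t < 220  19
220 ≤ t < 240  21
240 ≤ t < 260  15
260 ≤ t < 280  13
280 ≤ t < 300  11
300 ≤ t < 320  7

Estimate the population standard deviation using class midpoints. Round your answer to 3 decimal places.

31.762

Midpoints: 210, 230, 250, 270, 290, 310
n = 86, Σfm = 21440, mean = 249.3023
Σfm² = 5431800
Σf(m − x̄)² = Σfm² − (Σfm)²/n = 5431800 − 21440²/86 = 86758.1395
Population variance = 86758.1395 / 86 = 1008.8156
Standard deviation = √1008.8156 = 31.7619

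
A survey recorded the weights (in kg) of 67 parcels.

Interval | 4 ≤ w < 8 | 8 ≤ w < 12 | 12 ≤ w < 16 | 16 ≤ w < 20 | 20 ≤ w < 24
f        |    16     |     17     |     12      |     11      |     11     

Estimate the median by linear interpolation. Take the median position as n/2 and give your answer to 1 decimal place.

Cumulative frequencies: 16, 33, 45, 56, 67
n = 67; position = n/2 = 33.5.
This falls in the class 12 ≤ w < 16: L = 12, F = 33, f = 12, h = 4.
Median ≈ 12 + ((33.5 − 33) / 12) × 4 = 12.1667

12.2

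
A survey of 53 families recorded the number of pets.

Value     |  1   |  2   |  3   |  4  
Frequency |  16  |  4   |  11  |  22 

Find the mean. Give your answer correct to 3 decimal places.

2.736

Values: 1, 2, 3, 4
Σfx = 16×1 + 4×2 + 11×3 + 22×4 = 145
n = Σf = 53
Mean = 145 / 53 = 2.7358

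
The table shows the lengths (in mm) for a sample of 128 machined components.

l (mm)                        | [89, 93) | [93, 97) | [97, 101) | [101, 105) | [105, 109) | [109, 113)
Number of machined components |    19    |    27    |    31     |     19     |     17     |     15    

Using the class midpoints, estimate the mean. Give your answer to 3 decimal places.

Midpoints: 91, 95, 99, 103, 107, 111
Σfm = 19×91 + 27×95 + 31×99 + 19×103 + 17×107 + 15×111 = 12804
n = Σf = 128
Mean = 12804 / 128 = 100.0312

100.031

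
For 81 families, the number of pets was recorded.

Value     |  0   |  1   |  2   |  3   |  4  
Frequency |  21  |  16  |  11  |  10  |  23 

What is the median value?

Cumulative frequencies: 21, 37, 48, 58, 81
n = 81, so the median is the value in position (n+1)/2 = 41.
Position 41 falls at value 2.

2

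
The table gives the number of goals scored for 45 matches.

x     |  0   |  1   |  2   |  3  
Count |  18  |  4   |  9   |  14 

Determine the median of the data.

Cumulative frequencies: 18, 22, 31, 45
n = 45, so the median is the value in position (n+1)/2 = 23.
Position 23 falls at value 2.

2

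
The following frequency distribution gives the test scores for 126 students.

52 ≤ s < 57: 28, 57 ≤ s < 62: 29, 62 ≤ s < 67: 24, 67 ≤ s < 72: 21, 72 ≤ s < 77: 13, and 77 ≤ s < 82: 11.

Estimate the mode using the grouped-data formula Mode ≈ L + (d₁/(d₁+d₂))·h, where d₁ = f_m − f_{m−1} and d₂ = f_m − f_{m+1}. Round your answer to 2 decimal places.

Modal class: 57 ≤ s < 62 (highest frequency 29).
d₁ = 29 − 28 = 1, d₂ = 29 − 24 = 5
Mode ≈ 57 + (1/(1+5)) × 5 = 57 + 0.8333 = 57.8333

57.83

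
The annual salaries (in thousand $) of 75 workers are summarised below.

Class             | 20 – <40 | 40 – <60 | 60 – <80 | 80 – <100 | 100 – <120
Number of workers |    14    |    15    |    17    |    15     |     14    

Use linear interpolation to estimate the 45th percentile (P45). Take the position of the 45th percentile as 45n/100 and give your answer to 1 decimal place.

Cumulative frequencies: 14, 29, 46, 61, 75
n = 75; position = 45n/100 = 33.75.
This falls in the class 60 – <80: L = 60, F = 29, f = 17, h = 20.
45th percentile ≈ 60 + ((33.75 − 29) / 17) × 20 = 65.5882

65.6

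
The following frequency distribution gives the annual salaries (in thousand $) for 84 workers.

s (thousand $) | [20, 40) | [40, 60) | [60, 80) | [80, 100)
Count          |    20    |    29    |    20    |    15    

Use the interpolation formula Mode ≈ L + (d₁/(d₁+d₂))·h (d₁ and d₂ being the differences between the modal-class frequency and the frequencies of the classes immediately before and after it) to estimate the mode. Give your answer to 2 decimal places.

50.00

Modal class: [40, 60) (highest frequency 29).
d₁ = 29 − 20 = 9, d₂ = 29 − 20 = 9
Mode ≈ 40 + (9/(9+9)) × 20 = 40 + 10.0000 = 50.0000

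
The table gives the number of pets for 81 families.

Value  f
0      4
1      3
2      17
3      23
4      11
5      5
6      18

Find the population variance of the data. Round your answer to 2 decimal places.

Values: 0, 1, 2, 3, 4, 5, 6
n = 81, Σfx = 283, mean = 3.4938
Σfx² = 1227
Σf(x − x̄)² = Σfx² − (Σfx)²/n = 1227 − 283²/81 = 238.2469
Population variance = 238.2469 / 81 = 2.9413

2.94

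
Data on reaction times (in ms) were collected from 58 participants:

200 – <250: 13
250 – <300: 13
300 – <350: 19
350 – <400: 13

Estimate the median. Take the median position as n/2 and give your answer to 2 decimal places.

Cumulative frequencies: 13, 26, 45, 58
n = 58; position = n/2 = 29.
This falls in the class 300 – <350: L = 300, F = 26, f = 19, h = 50.
Median ≈ 300 + ((29 − 26) / 19) × 50 = 307.8947

307.89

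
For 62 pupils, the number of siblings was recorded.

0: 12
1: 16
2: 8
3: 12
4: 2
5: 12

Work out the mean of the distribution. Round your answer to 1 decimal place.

2.2

Values: 0, 1, 2, 3, 4, 5
Σfx = 12×0 + 16×1 + 8×2 + 12×3 + 2×4 + 12×5 = 136
n = Σf = 62
Mean = 136 / 62 = 2.1935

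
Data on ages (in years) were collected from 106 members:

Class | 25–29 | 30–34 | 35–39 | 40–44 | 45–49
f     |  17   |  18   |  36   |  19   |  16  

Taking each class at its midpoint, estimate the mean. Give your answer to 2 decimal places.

36.95

Midpoints: 27, 32, 37, 42, 47
Σfm = 17×27 + 18×32 + 36×37 + 19×42 + 16×47 = 3917
n = Σf = 106
Mean = 3917 / 106 = 36.9528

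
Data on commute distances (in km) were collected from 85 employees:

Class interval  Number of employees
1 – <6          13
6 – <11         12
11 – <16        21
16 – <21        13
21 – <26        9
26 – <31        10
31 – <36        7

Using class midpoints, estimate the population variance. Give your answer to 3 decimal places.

Midpoints: 3.5, 8.5, 13.5, 18.5, 23.5, 28.5, 33.5
n = 85, Σfm = 1402.5, mean = 16.5000
Σfm² = 30251.25
Σf(m − x̄)² = Σfm² − (Σfm)²/n = 30251.25 − 1402.5²/85 = 7110.0000
Population variance = 7110.0000 / 85 = 83.6471

83.647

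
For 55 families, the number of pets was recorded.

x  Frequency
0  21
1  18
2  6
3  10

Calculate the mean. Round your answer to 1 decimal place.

Values: 0, 1, 2, 3
Σfx = 21×0 + 18×1 + 6×2 + 10×3 = 60
n = Σf = 55
Mean = 60 / 55 = 1.0909

1.1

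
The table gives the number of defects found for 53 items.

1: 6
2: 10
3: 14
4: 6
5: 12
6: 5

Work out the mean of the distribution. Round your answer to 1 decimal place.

3.4

Values: 1, 2, 3, 4, 5, 6
Σfx = 6×1 + 10×2 + 14×3 + 6×4 + 12×5 + 5×6 = 182
n = Σf = 53
Mean = 182 / 53 = 3.4340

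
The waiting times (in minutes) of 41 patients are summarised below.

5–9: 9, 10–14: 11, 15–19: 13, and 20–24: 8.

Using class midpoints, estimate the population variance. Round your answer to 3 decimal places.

Midpoints: 7, 12, 17, 22
n = 41, Σfm = 592, mean = 14.4390
Σfm² = 9654
Σf(m − x̄)² = Σfm² − (Σfm)²/n = 9654 − 592²/41 = 1106.0976
Population variance = 1106.0976 / 41 = 26.9780

26.978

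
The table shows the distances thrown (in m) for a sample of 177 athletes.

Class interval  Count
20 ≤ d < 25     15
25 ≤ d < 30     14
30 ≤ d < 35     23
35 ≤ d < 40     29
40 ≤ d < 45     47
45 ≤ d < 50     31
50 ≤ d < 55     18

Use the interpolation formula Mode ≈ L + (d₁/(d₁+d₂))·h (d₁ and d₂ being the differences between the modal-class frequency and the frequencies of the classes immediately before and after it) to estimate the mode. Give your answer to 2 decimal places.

Modal class: 40 ≤ d < 45 (highest frequency 47).
d₁ = 47 − 29 = 18, d₂ = 47 − 31 = 16
Mode ≈ 40 + (18/(18+16)) × 5 = 40 + 2.6471 = 42.6471

42.65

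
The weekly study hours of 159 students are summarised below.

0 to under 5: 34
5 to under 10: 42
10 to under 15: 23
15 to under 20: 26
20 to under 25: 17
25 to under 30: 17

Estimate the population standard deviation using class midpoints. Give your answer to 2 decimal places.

Midpoints: 2.5, 7.5, 12.5, 17.5, 22.5, 27.5
n = 159, Σfm = 1992.5, mean = 12.5314
Σfm² = 35593.75
Σf(m − x̄)² = Σfm² − (Σfm)²/n = 35593.75 − 1992.5²/159 = 10624.8428
Population variance = 10624.8428 / 159 = 66.8229
Standard deviation = √66.8229 = 8.1745

8.17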